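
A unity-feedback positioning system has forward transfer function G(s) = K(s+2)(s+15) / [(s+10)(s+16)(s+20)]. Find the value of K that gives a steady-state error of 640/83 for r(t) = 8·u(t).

4

The open loop has no poles at the origin → type 0 system.
K_p = lim_{s→0} G(s) = K·2·15 / (10·16·20) = (3/320)·K.
e_ss = 8/(1 + K_p) = 640/83 ⇒ 1 + (3/320)·K = 1.0375 ⇒ K = 4.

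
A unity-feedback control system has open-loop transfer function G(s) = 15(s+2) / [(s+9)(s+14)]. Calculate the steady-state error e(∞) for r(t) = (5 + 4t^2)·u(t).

infinity

The open loop has no poles at the origin → type 0 system. Treating each term separately:
  • 5: e_ss = 5/(1+K_p) with K_p=5/21 → 105/26.
  • 4t^2: a type-0 system cannot track it, e_ss → ∞.
The unbounded component dominates.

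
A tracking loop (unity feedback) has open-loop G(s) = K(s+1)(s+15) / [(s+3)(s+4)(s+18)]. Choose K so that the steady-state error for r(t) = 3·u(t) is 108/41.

2

System type = 0 (no poles at s=0).
K_p = lim_{s→0} G(s) = K·1·15 / (3·4·18) = (5/72)·K.
e_ss = 3/(1 + K_p) = 108/41 ⇒ 1 + (5/72)·K = 41/36 ⇒ K = 2.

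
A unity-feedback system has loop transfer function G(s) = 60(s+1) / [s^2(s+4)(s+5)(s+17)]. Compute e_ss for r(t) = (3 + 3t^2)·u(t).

34

G(s) has two factors of s in the denominator, so the system is type 2. By superposition:
  • 3: tracked with zero error.
  • 3t^2: e_ss = 6/K_a with K_a=3/17 → 34.
Total e_ss = 34.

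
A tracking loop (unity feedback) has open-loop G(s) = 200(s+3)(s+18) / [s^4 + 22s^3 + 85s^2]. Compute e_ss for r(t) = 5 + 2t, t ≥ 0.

Factoring s^2 from the denominator leaves a polynomial with constant term 85, so the system is type 2. Treating each term separately:
  • 5: tracked with zero error.
  • 2t: tracked with zero error.
Total e_ss = 0.

0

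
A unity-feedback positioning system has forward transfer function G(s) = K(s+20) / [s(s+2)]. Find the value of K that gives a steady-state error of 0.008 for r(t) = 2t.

25

One free integrator in G(s): this is a type 1 system.
K_v = lim_{s→0} s·G(s) = K·20 / (2) = 10·K.
e_ss = 2/K_v = 0.008 ⇒ K_v = 250 ⇒ K = 250/10 = 25.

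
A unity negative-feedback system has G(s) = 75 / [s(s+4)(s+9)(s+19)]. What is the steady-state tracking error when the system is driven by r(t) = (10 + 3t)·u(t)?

27.36

System type = 1 (one pole at s=0). By superposition:
  • 10: tracked with zero error.
  • 3t: e_ss = 3/K_v with K_v=25/228 → 27.36.
Total e_ss = 27.36.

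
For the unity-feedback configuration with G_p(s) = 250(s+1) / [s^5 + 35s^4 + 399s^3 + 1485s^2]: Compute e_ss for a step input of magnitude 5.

0

Lowest-order denominator term is 1485s^2, so the open loop has 2 poles at the origin → type 2 system.
K_p = ∞ for a type-2 system; e_ss to a step is zero.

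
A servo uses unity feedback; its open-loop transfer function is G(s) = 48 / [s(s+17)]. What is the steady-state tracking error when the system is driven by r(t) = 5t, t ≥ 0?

The open loop has one pole at the origin → type 1 system.
K_v = lim_{s→0} s·G(s) = 48 / (17) = 48/17.
e_ss = 5/K_v = 5/(48/17) = 85/48.

85/48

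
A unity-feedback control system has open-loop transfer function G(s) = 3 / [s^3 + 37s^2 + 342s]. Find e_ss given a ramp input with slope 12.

1368

Lowest-order denominator term is 342s, so the open loop has 1 pole at the origin → type 1 system.
K_v = lim_{s→0} s·G(s) = 3 / 342 = 1/114.
e_ss = 12/K_v = 12/(1/114) = 1368.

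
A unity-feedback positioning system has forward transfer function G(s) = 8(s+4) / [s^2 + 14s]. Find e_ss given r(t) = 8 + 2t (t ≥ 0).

Factoring s from the denominator leaves a polynomial with constant term 14, so the system is type 1. Treating each term separately:
  • 8: tracked with zero error.
  • 2t: e_ss = 2/K_v with K_v=16/7 → 0.875.
Total e_ss = 0.875.

0.875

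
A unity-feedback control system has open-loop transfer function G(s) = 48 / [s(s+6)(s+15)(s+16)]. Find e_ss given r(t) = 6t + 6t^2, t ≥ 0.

One free integrator in G(s): this is a type 1 system. Taking each input component in turn:
  • 6t: e_ss = 6/K_v with K_v=1/30 → 180.
  • 6t^2: a type-1 system cannot track it, e_ss → ∞.
The unbounded component dominates.

infinity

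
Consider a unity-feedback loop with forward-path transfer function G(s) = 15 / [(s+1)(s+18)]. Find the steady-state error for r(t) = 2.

G(s) has no factors of s in the denominator, so the system is type 0.
K_p = lim_{s→0} G(s) = 15 / (1·18) = 5/6.
e_ss = 2/(1 + K_p) = 2/(11/6) = 12/11.

12/11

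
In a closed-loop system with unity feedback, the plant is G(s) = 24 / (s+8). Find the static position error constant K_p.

3

The open loop has no poles at the origin → type 0 system.
K_p = lim_{s→0} G(s) = 24 / (8) = 3.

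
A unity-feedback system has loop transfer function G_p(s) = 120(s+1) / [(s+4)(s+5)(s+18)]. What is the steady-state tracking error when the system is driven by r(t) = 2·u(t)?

1.5

No free integrators in G_p(s): this is a type 0 system.
K_p = lim_{s→0} G_p(s) = 120·1 / (4·5·18) = 1/3.
e_ss = 2/(1 + K_p) = 2/(4/3) = 1.5.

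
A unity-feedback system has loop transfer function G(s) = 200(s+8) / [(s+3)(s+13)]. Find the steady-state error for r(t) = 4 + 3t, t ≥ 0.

infinity

The open loop has no poles at the origin → type 0 system. By superposition:
  • 4: e_ss = 4/(1+K_p) with K_p=1600/39 → 156/1639.
  • 3t: a type-0 system cannot track it, e_ss → ∞.
The unbounded component dominates.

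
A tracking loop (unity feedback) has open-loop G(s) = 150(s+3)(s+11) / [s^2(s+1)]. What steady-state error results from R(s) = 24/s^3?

4/825

Two free integrators in G(s): this is a type 2 system.
K_a = lim_{s→0} s^2·G(s) = 150·3·11 / (1) = 4950.
r(t) = 12t^2 gives R(s) = 24/s^3.
e_ss = 24/K_a = 24/4950 = 4/825.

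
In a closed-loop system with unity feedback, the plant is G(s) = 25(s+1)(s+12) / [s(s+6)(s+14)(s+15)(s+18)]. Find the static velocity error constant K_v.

System type = 1 (one pole at s=0).
K_v = lim_{s→0} s·G(s) = 25·1·12 / (6·14·15·18) = 5/378.

5/378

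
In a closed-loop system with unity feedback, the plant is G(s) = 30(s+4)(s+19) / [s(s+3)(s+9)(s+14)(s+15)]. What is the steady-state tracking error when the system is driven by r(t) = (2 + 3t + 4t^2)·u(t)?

infinity

The open loop has one pole at the origin → type 1 system. By superposition:
  • 2: tracked with zero error.
  • 3t: e_ss = 3/K_v with K_v=76/189 → 567/76.
  • 4t^2: a type-1 system cannot track it, e_ss → ∞.
The unbounded component dominates.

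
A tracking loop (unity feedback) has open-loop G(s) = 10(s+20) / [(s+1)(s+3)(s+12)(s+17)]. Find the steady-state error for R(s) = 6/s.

918/203

G(s) has no factors of s in the denominator, so the system is type 0.
K_p = lim_{s→0} G(s) = 10·20 / (1·3·12·17) = 50/153.
e_ss = 6/(1 + K_p) = 6/(203/153) = 918/203.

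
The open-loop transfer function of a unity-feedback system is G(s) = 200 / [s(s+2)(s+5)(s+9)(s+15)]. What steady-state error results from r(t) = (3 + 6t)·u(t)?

40.5

G(s) has one factor of s in the denominator, so the system is type 1. By superposition:
  • 3: tracked with zero error.
  • 6t: e_ss = 6/K_v with K_v=4/27 → 40.5.
Total e_ss = 40.5.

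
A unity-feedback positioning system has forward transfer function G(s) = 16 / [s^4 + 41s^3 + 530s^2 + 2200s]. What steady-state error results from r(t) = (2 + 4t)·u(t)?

550

Factoring s from the denominator leaves a polynomial with constant term 2200, so the system is type 1. By superposition:
  • 2: tracked with zero error.
  • 4t: e_ss = 4/K_v with K_v=2/275 → 550.
Total e_ss = 550.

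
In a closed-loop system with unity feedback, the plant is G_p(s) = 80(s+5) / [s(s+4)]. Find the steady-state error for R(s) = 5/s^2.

0.05

One free integrator in G_p(s): this is a type 1 system.
K_v = lim_{s→0} s·G_p(s) = 80·5 / (4) = 100.
e_ss = 5/K_v = 5/100 = 0.05.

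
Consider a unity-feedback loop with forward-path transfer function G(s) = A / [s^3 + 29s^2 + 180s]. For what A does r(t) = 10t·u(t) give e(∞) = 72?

25

Lowest-order denominator term is 180s, so the open loop has 1 pole at the origin → type 1 system.
K_v = lim_{s→0} s·G(s) = A / 180 = (1/180)·A.
e_ss = 10/K_v = 72 ⇒ K_v = 5/36 ⇒ A = (5/36)/(1/180) = 25.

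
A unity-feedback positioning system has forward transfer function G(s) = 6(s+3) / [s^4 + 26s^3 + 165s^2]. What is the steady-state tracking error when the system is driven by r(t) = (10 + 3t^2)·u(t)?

55

Factoring s^2 from the denominator leaves a polynomial with constant term 165, so the system is type 2. Treating each term separately:
  • 10: tracked with zero error.
  • 3t^2: e_ss = 6/K_a with K_a=6/55 → 55.
Total e_ss = 55.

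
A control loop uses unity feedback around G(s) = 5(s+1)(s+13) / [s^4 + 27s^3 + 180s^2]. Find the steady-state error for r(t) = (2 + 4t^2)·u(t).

Lowest-order denominator term is 180s^2, so the open loop has 2 poles at the origin → type 2 system. Taking each input component in turn:
  • 2: tracked with zero error.
  • 4t^2: e_ss = 8/K_a with K_a=13/36 → 288/13.
Total e_ss = 288/13.

288/13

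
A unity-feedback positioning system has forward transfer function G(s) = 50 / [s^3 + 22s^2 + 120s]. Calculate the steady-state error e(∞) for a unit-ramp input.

The denominator has no term below 120s — 1 pole at s=0, type 1.
K_v = lim_{s→0} s·G(s) = 50 / 120 = 5/12.
e_ss = 1/K_v = 1/(5/12) = 2.4.

2.4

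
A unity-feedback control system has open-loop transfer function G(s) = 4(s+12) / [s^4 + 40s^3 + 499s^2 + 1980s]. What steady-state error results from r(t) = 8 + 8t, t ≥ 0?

Lowest-order denominator term is 1980s, so the open loop has 1 pole at the origin → type 1 system. Treating each term separately:
  • 8: tracked with zero error.
  • 8t: e_ss = 8/K_v with K_v=4/165 → 330.
Total e_ss = 330.

330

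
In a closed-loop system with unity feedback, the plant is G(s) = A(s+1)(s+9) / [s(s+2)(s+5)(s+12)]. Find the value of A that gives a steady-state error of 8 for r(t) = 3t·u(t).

System type = 1 (one pole at s=0).
K_v = lim_{s→0} s·G(s) = A·1·9 / (2·5·12) = 0.075·A.
e_ss = 3/K_v = 8 ⇒ K_v = 0.375 ⇒ A = 0.375/0.075 = 5.

5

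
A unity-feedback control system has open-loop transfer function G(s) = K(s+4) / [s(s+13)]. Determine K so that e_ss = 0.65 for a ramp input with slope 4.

G(s) has one factor of s in the denominator, so the system is type 1.
K_v = lim_{s→0} s·G(s) = K·4 / (13) = (4/13)·K.
e_ss = 4/K_v = 0.65 ⇒ K_v = 80/13 ⇒ K = (80/13)/(4/13) = 20.

20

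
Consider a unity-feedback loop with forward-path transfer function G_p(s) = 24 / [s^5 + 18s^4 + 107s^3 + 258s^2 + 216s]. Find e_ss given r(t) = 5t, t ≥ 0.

Lowest-order denominator term is 216s, so the open loop has 1 pole at the origin → type 1 system.
K_v = lim_{s→0} s·G_p(s) = 24 / 216 = 1/9.
e_ss = 5/K_v = 5/(1/9) = 45.

45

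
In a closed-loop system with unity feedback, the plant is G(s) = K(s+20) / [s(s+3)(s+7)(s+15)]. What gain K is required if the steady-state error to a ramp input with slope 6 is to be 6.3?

15

System type = 1 (one pole at s=0).
K_v = lim_{s→0} s·G(s) = K·20 / (3·7·15) = (4/63)·K.
e_ss = 6/K_v = 6.3 ⇒ K_v = 20/21 ⇒ K = (20/21)/(4/63) = 15.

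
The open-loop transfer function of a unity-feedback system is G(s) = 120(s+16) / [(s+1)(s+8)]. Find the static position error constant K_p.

240

System type = 0 (no poles at s=0).
K_p = lim_{s→0} G(s) = 120·16 / (1·8) = 240.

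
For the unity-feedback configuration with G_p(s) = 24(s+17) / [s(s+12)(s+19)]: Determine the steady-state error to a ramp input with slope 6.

The open loop has one pole at the origin → type 1 system.
K_v = lim_{s→0} s·G_p(s) = 24·17 / (12·19) = 34/19.
e_ss = 6/K_v = 6/(34/19) = 57/17.

57/17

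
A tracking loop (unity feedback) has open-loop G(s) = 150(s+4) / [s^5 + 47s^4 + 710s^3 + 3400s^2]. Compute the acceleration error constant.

3/17

Lowest-order denominator term is 3400s^2, so the open loop has 2 poles at the origin → type 2 system.
K_a = lim_{s→0} s^2·G(s) = 150·4 / 3400 = 3/17.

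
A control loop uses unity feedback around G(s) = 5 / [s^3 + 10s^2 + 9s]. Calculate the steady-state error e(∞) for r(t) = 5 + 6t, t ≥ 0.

10.8

Factoring s from the denominator leaves a polynomial with constant term 9, so the system is type 1. Taking each input component in turn:
  • 5: tracked with zero error.
  • 6t: e_ss = 6/K_v with K_v=5/9 → 10.8.
Total e_ss = 10.8.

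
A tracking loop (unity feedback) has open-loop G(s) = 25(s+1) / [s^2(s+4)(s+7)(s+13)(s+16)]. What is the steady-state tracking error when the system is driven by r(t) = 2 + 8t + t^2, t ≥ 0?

G(s) has two factors of s in the denominator, so the system is type 2. By superposition:
  • 2: tracked with zero error.
  • 8t: tracked with zero error.
  • t^2: e_ss = 2/K_a with K_a=25/5824 → 465.92.
Total e_ss = 465.92.

465.92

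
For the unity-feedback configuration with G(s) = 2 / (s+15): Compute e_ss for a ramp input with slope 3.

infinity

The open loop has no poles at the origin → type 0 system.
For a type-0 system K_v = 0, so e_ss to a ramp input is unbounded.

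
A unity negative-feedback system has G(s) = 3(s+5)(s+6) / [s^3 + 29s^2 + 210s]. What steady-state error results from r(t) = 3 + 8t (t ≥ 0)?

Lowest-order denominator term is 210s, so the open loop has 1 pole at the origin → type 1 system. Taking each input component in turn:
  • 3: tracked with zero error.
  • 8t: e_ss = 8/K_v with K_v=3/7 → 56/3.
Total e_ss = 56/3.

56/3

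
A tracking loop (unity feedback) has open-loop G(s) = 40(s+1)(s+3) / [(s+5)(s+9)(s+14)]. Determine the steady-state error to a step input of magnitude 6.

System type = 0 (no poles at s=0).
K_p = lim_{s→0} G(s) = 40·1·3 / (5·9·14) = 4/21.
e_ss = 6/(1 + K_p) = 6/(25/21) = 5.04.

5.04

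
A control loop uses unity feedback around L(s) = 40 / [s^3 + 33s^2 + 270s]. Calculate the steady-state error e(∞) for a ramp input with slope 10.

The denominator has no term below 270s — 1 pole at s=0, type 1.
K_v = lim_{s→0} s·L(s) = 40 / 270 = 4/27.
e_ss = 10/K_v = 10/(4/27) = 67.5.

67.5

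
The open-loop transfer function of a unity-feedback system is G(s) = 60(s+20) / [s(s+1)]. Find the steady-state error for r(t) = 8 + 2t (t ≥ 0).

1/600

G(s) has one factor of s in the denominator, so the system is type 1. By superposition:
  • 8: tracked with zero error.
  • 2t: e_ss = 2/K_v with K_v=1200 → 1/600.
Total e_ss = 1/600.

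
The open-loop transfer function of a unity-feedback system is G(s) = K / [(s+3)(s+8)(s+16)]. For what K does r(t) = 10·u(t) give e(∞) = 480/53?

40

No free integrators in G(s): this is a type 0 system.
K_p = lim_{s→0} G(s) = K / (3·8·16) = (1/384)·K.
e_ss = 10/(1 + K_p) = 480/53 ⇒ 1 + (1/384)·K = 53/48 ⇒ K = 40.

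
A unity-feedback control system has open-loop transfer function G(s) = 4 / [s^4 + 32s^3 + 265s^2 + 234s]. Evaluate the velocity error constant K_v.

2/117

The denominator has no term below 234s — 1 pole at s=0, type 1.
K_v = lim_{s→0} s·G(s) = 4 / 234 = 2/117.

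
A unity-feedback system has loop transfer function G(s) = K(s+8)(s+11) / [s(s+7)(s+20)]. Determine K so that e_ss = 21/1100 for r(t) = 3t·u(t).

One free integrator in G(s): this is a type 1 system.
K_v = lim_{s→0} s·G(s) = K·8·11 / (7·20) = (22/35)·K.
e_ss = 3/K_v = 21/1100 ⇒ K_v = 1100/7 ⇒ K = (1100/7)/(22/35) = 250.

250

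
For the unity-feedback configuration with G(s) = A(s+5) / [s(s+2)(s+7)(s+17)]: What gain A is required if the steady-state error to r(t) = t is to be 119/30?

12

One free integrator in G(s): this is a type 1 system.
K_v = lim_{s→0} s·G(s) = A·5 / (2·7·17) = (5/238)·A.
e_ss = 1/K_v = 119/30 ⇒ K_v = 30/119 ⇒ A = (30/119)/(5/238) = 12.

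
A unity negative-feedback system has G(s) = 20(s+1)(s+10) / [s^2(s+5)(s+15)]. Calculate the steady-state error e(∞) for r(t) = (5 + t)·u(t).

0

Two free integrators in G(s): this is a type 2 system. Taking each input component in turn:
  • 5: tracked with zero error.
  • t: tracked with zero error.
Total e_ss = 0.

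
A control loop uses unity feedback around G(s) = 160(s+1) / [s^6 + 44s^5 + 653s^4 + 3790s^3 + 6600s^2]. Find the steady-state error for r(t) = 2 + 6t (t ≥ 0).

0

Lowest-order denominator term is 6600s^2, so the open loop has 2 poles at the origin → type 2 system. Treating each term separately:
  • 2: tracked with zero error.
  • 6t: tracked with zero error.
Total e_ss = 0.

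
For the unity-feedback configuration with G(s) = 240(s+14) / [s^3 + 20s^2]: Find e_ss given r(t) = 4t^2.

1/21

Lowest-order denominator term is 20s^2, so the open loop has 2 poles at the origin → type 2 system.
K_a = lim_{s→0} s^2·G(s) = 240·14 / 20 = 168.
r(t) = 4t^2 gives R(s) = 8/s^3.
e_ss = 8/K_a = 8/168 = 1/21.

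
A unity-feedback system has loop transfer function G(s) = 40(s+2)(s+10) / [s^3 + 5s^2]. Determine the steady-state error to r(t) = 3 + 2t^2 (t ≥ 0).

Factoring s^2 from the denominator leaves a polynomial with constant term 5, so the system is type 2. Treating each term separately:
  • 3: tracked with zero error.
  • 2t^2: e_ss = 4/K_a with K_a=160 → 0.025.
Total e_ss = 0.025.

0.025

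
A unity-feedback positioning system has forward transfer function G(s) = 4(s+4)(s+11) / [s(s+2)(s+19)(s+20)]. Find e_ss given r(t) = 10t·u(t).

The open loop has one pole at the origin → type 1 system.
K_v = lim_{s→0} s·G(s) = 4·4·11 / (2·19·20) = 22/95.
e_ss = 10/K_v = 10/(22/95) = 475/11.

475/11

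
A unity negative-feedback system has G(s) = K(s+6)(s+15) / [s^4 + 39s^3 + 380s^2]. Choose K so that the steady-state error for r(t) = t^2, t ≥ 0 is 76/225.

25

Lowest-order denominator term is 380s^2, so the open loop has 2 poles at the origin → type 2 system.
K_a = lim_{s→0} s^2·G(s) = K·6·15 / 380 = (9/38)·K.
e_ss = 2/K_a = 76/225 ⇒ K_a = 225/38 ⇒ K = (225/38)/(9/38) = 25.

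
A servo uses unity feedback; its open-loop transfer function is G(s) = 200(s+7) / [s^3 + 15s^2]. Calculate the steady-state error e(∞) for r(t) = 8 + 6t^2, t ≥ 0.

9/70

The denominator has no term below 15s^2 — 2 poles at s=0, type 2. Taking each input component in turn:
  • 8: tracked with zero error.
  • 6t^2: e_ss = 12/K_a with K_a=280/3 → 9/70.
Total e_ss = 9/70.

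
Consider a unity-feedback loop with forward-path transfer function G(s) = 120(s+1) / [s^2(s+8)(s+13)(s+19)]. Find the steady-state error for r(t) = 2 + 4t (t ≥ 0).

0

G(s) has two factors of s in the denominator, so the system is type 2. Taking each input component in turn:
  • 2: tracked with zero error.
  • 4t: tracked with zero error.
Total e_ss = 0.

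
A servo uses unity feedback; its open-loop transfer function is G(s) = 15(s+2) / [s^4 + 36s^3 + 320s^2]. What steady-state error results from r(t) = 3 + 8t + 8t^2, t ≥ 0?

512/3

Lowest-order denominator term is 320s^2, so the open loop has 2 poles at the origin → type 2 system. By superposition:
  • 3: tracked with zero error.
  • 8t: tracked with zero error.
  • 8t^2: e_ss = 16/K_a with K_a=3/32 → 512/3.
Total e_ss = 512/3.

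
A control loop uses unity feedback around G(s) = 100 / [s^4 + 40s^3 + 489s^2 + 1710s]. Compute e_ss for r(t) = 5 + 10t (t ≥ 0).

The denominator has no term below 1710s — 1 pole at s=0, type 1. By superposition:
  • 5: tracked with zero error.
  • 10t: e_ss = 10/K_v with K_v=10/171 → 171.
Total e_ss = 171.

171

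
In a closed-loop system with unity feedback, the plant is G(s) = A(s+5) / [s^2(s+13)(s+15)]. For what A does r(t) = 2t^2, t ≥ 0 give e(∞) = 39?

4

System type = 2 (two poles at s=0).
K_a = lim_{s→0} s^2·G(s) = A·5 / (13·15) = (1/39)·A.
e_ss = 4/K_a = 39 ⇒ K_a = 4/39 ⇒ A = (4/39)/(1/39) = 4.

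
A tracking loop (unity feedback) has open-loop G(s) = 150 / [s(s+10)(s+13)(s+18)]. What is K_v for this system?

5/78

G(s) has one factor of s in the denominator, so the system is type 1.
K_v = lim_{s→0} s·G(s) = 150 / (10·13·18) = 5/78.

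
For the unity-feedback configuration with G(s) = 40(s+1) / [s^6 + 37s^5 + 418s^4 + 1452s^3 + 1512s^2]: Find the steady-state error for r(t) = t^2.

Lowest-order denominator term is 1512s^2, so the open loop has 2 poles at the origin → type 2 system.
K_a = lim_{s→0} s^2·G(s) = 40·1 / 1512 = 5/189.
r(t) = t^2 gives R(s) = 2/s^3.
e_ss = 2/K_a = 2/(5/189) = 75.6.

75.6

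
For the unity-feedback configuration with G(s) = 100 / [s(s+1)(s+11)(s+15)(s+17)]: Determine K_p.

infinity

K_p = lim_{s→0} G(s); with 1 pole at the origin the limit diverges, so K_p = ∞.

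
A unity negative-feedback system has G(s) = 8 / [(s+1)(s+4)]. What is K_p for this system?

No free integrators in G(s): this is a type 0 system.
K_p = lim_{s→0} G(s) = 8 / (1·4) = 2.

2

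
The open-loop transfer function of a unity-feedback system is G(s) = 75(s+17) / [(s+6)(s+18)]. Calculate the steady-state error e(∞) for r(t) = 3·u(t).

System type = 0 (no poles at s=0).
K_p = lim_{s→0} G(s) = 75·17 / (6·18) = 425/36.
e_ss = 3/(1 + K_p) = 3/(461/36) = 108/461.

108/461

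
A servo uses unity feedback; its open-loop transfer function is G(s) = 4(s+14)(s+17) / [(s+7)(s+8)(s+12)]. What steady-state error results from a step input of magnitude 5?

G(s) has no factors of s in the denominator, so the system is type 0.
K_p = lim_{s→0} G(s) = 4·14·17 / (7·8·12) = 17/12.
e_ss = 5/(1 + K_p) = 5/(29/12) = 60/29.

60/29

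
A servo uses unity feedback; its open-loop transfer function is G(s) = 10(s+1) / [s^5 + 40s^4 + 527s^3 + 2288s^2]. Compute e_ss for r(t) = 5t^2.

2288

Lowest-order denominator term is 2288s^2, so the open loop has 2 poles at the origin → type 2 system.
K_a = lim_{s→0} s^2·G(s) = 10·1 / 2288 = 5/1144.
r(t) = 5t^2 gives R(s) = 10/s^3.
e_ss = 10/K_a = 10/(5/1144) = 2288.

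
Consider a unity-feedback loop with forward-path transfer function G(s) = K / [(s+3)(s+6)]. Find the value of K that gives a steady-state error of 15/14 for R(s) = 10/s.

System type = 0 (no poles at s=0).
K_p = lim_{s→0} G(s) = K / (3·6) = (1/18)·K.
e_ss = 10/(1 + K_p) = 15/14 ⇒ 1 + (1/18)·K = 28/3 ⇒ K = 150.

150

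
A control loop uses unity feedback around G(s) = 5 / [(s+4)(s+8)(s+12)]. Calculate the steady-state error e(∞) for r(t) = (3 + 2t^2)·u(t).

infinity

System type = 0 (no poles at s=0). Treating each term separately:
  • 3: e_ss = 3/(1+K_p) with K_p=5/384 → 1152/389.
  • 2t^2: a type-0 system cannot track it, e_ss → ∞.
The unbounded component dominates.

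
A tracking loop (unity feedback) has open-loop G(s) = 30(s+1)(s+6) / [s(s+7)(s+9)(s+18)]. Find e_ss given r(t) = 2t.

G(s) has one factor of s in the denominator, so the system is type 1.
K_v = lim_{s→0} s·G(s) = 30·1·6 / (7·9·18) = 10/63.
e_ss = 2/K_v = 2/(10/63) = 12.6.

12.6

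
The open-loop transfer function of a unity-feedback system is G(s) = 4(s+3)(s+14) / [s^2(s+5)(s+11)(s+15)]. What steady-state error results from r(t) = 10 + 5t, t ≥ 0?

G(s) has two factors of s in the denominator, so the system is type 2. By superposition:
  • 10: tracked with zero error.
  • 5t: tracked with zero error.
Total e_ss = 0.

0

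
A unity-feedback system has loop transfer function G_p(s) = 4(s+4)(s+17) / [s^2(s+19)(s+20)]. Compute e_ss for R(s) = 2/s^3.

95/34

System type = 2 (two poles at s=0).
K_a = lim_{s→0} s^2·G_p(s) = 4·4·17 / (19·20) = 68/95.
r(t) = t^2 gives R(s) = 2/s^3.
e_ss = 2/K_a = 2/(68/95) = 95/34.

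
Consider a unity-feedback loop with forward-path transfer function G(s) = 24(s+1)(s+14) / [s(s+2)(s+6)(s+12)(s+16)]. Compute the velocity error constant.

7/48

G(s) has one factor of s in the denominator, so the system is type 1.
K_v = lim_{s→0} s·G(s) = 24·1·14 / (2·6·12·16) = 7/48.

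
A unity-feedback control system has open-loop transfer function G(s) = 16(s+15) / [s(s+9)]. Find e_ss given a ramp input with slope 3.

0.1125

One free integrator in G(s): this is a type 1 system.
K_v = lim_{s→0} s·G(s) = 16·15 / (9) = 80/3.
e_ss = 3/K_v = 3/(80/3) = 0.1125.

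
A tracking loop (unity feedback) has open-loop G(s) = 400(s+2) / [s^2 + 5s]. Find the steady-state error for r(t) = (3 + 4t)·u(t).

The denominator has no term below 5s — 1 pole at s=0, type 1. Taking each input component in turn:
  • 3: tracked with zero error.
  • 4t: e_ss = 4/K_v with K_v=160 → 0.025.
Total e_ss = 0.025.

0.025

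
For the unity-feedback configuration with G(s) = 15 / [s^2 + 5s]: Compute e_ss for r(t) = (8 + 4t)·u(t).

Factoring s from the denominator leaves a polynomial with constant term 5, so the system is type 1. By superposition:
  • 8: tracked with zero error.
  • 4t: e_ss = 4/K_v with K_v=3 → 4/3.
Total e_ss = 4/3.

4/3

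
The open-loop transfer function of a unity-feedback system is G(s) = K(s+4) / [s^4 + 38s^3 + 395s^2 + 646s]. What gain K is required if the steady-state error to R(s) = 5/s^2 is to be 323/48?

120

Factoring s from the denominator leaves a polynomial with constant term 646, so the system is type 1.
K_v = lim_{s→0} s·G(s) = K·4 / 646 = (2/323)·K.
e_ss = 5/K_v = 323/48 ⇒ K_v = 240/323 ⇒ K = (240/323)/(2/323) = 120.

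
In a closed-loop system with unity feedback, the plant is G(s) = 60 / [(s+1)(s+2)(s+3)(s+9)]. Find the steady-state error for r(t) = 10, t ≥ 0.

G(s) has no factors of s in the denominator, so the system is type 0.
K_p = lim_{s→0} G(s) = 60 / (1·2·3·9) = 10/9.
e_ss = 10/(1 + K_p) = 10/(19/9) = 90/19.

90/19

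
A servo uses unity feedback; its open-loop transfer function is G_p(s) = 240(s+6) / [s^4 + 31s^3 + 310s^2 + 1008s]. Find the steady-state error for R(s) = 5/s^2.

Factoring s from the denominator leaves a polynomial with constant term 1008, so the system is type 1.
K_v = lim_{s→0} s·G_p(s) = 240·6 / 1008 = 10/7.
e_ss = 5/K_v = 5/(10/7) = 3.5.

3.5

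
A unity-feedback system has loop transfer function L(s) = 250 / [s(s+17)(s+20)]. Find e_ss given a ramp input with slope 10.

13.6

L(s) has one factor of s in the denominator, so the system is type 1.
K_v = lim_{s→0} s·L(s) = 250 / (17·20) = 25/34.
e_ss = 10/K_v = 10/(25/34) = 13.6.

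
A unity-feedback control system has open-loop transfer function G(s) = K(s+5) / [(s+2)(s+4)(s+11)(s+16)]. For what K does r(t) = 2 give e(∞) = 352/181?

8

System type = 0 (no poles at s=0).
K_p = lim_{s→0} G(s) = K·5 / (2·4·11·16) = (5/1408)·K.
e_ss = 2/(1 + K_p) = 352/181 ⇒ 1 + (5/1408)·K = 181/176 ⇒ K = 8.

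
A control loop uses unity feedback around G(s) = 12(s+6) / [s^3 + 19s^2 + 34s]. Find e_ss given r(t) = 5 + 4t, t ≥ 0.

17/9

Factoring s from the denominator leaves a polynomial with constant term 34, so the system is type 1. By superposition:
  • 5: tracked with zero error.
  • 4t: e_ss = 4/K_v with K_v=36/17 → 17/9.
Total e_ss = 17/9.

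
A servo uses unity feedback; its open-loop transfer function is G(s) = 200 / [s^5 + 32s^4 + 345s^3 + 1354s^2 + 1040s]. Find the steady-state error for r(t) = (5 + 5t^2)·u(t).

infinity

Factoring s from the denominator leaves a polynomial with constant term 1040, so the system is type 1. By superposition:
  • 5: tracked with zero error.
  • 5t^2: a type-1 system cannot track it, e_ss → ∞.
The unbounded component dominates.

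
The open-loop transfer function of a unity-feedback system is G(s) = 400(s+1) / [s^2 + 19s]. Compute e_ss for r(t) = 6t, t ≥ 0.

Factoring s from the denominator leaves a polynomial with constant term 19, so the system is type 1.
K_v = lim_{s→0} s·G(s) = 400·1 / 19 = 400/19.
e_ss = 6/K_v = 6/(400/19) = 0.285.

0.285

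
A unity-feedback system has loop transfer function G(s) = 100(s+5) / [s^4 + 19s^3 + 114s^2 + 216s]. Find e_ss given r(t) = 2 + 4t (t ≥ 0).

1.728

Factoring s from the denominator leaves a polynomial with constant term 216, so the system is type 1. By superposition:
  • 2: tracked with zero error.
  • 4t: e_ss = 4/K_v with K_v=125/54 → 1.728.
Total e_ss = 1.728.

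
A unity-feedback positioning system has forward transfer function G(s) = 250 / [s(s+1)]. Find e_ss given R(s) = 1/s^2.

0.004

G(s) has one factor of s in the denominator, so the system is type 1.
K_v = lim_{s→0} s·G(s) = 250 / (1) = 250.
e_ss = 1/K_v = 1/250 = 0.004.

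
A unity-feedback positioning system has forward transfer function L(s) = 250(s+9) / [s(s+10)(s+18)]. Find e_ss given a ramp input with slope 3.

System type = 1 (one pole at s=0).
K_v = lim_{s→0} s·L(s) = 250·9 / (10·18) = 12.5.
e_ss = 3/K_v = 3/12.5 = 0.24.

0.24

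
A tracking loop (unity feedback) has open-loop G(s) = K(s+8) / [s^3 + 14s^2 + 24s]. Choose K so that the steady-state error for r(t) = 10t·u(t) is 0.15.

200

The denominator has no term below 24s — 1 pole at s=0, type 1.
K_v = lim_{s→0} s·G(s) = K·8 / 24 = (1/3)·K.
e_ss = 10/K_v = 0.15 ⇒ K_v = 200/3 ⇒ K = (200/3)/(1/3) = 200.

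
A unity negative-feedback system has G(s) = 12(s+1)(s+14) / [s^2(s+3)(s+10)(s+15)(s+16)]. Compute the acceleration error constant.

G(s) has two factors of s in the denominator, so the system is type 2.
K_a = lim_{s→0} s^2·G(s) = 12·1·14 / (3·10·15·16) = 7/300.

7/300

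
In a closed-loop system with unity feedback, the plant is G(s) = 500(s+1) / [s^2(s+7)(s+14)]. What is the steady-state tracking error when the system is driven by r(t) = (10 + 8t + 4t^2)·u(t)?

System type = 2 (two poles at s=0). Taking each input component in turn:
  • 10: tracked with zero error.
  • 8t: tracked with zero error.
  • 4t^2: e_ss = 8/K_a with K_a=250/49 → 1.568.
Total e_ss = 1.568.

1.568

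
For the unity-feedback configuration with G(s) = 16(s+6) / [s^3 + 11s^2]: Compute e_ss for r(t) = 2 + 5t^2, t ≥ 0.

55/48

The denominator has no term below 11s^2 — 2 poles at s=0, type 2. Treating each term separately:
  • 2: tracked with zero error.
  • 5t^2: e_ss = 10/K_a with K_a=96/11 → 55/48.
Total e_ss = 55/48.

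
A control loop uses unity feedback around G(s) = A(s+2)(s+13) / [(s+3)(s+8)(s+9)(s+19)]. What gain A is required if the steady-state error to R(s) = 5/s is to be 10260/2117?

No free integrators in G(s): this is a type 0 system.
K_p = lim_{s→0} G(s) = A·2·13 / (3·8·9·19) = (13/2052)·A.
e_ss = 5/(1 + K_p) = 10260/2117 ⇒ 1 + (13/2052)·A = 2117/2052 ⇒ A = 5.

5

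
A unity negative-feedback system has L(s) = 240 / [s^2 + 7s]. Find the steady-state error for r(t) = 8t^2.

infinity

Factoring s from the denominator leaves a polynomial with constant term 7, so the system is type 1.
For a type-1 system K_a = 0, so e_ss to a parabolic input is unbounded.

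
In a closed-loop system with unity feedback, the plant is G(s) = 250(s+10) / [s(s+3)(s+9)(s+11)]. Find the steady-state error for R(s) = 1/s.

0

One free integrator in G(s): this is a type 1 system.
A type-1 system has K_p = ∞, so it tracks a step input with zero steady-state error.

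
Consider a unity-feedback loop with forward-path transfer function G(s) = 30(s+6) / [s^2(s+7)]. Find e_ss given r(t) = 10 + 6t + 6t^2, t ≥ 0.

7/15

Two free integrators in G(s): this is a type 2 system. By superposition:
  • 10: tracked with zero error.
  • 6t: tracked with zero error.
  • 6t^2: e_ss = 12/K_a with K_a=180/7 → 7/15.
Total e_ss = 7/15.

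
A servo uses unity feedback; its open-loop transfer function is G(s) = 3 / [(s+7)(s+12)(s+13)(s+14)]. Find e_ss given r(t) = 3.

5096/1699

The open loop has no poles at the origin → type 0 system.
K_p = lim_{s→0} G(s) = 3 / (7·12·13·14) = 1/5096.
e_ss = 3/(1 + K_p) = 3/(5097/5096) = 5096/1699.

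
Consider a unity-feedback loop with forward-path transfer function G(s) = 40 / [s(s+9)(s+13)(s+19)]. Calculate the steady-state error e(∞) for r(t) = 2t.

111.15

System type = 1 (one pole at s=0).
K_v = lim_{s→0} s·G(s) = 40 / (9·13·19) = 40/2223.
e_ss = 2/K_v = 2/(40/2223) = 111.15.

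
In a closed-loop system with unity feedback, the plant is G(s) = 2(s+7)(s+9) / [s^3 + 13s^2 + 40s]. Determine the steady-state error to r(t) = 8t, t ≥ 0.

Factoring s from the denominator leaves a polynomial with constant term 40, so the system is type 1.
K_v = lim_{s→0} s·G(s) = 2·7·9 / 40 = 3.15.
e_ss = 8/K_v = 8/3.15 = 160/63.

160/63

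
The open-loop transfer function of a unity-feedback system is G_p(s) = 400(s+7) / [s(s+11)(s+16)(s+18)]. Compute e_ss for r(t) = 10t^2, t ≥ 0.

G_p(s) has one factor of s in the denominator, so the system is type 1.
K_a = lim_{s→0} s^2·G_p(s) = 0; the steady-state error to this parabolic input grows without bound.

infinity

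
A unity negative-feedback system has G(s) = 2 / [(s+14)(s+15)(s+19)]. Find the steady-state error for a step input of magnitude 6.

No free integrators in G(s): this is a type 0 system.
K_p = lim_{s→0} G(s) = 2 / (14·15·19) = 1/1995.
e_ss = 6/(1 + K_p) = 6/(1996/1995) = 5985/998.

5985/998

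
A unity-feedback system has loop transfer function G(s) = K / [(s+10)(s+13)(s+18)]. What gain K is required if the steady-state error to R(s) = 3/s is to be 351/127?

200

G(s) has no factors of s in the denominator, so the system is type 0.
K_p = lim_{s→0} G(s) = K / (10·13·18) = (1/2340)·K.
e_ss = 3/(1 + K_p) = 351/127 ⇒ 1 + (1/2340)·K = 127/117 ⇒ K = 200.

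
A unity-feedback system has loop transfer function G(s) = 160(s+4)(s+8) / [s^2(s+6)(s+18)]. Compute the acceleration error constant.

G(s) has two factors of s in the denominator, so the system is type 2.
K_a = lim_{s→0} s^2·G(s) = 160·4·8 / (6·18) = 1280/27.

1280/27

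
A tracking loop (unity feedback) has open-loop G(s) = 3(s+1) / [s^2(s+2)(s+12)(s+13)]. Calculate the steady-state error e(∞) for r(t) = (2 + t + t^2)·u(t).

208

Two free integrators in G(s): this is a type 2 system. Treating each term separately:
  • 2: tracked with zero error.
  • t: tracked with zero error.
  • t^2: e_ss = 2/K_a with K_a=1/104 → 208.
Total e_ss = 208.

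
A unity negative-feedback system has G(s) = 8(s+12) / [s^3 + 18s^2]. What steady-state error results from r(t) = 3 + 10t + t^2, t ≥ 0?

0.375

Lowest-order denominator term is 18s^2, so the open loop has 2 poles at the origin → type 2 system. Treating each term separately:
  • 3: tracked with zero error.
  • 10t: tracked with zero error.
  • t^2: e_ss = 2/K_a with K_a=16/3 → 0.375.
Total e_ss = 0.375.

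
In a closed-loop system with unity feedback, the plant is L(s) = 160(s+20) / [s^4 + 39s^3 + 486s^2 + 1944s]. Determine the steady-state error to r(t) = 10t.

6.075

Lowest-order denominator term is 1944s, so the open loop has 1 pole at the origin → type 1 system.
K_v = lim_{s→0} s·L(s) = 160·20 / 1944 = 400/243.
e_ss = 10/K_v = 10/(400/243) = 6.075.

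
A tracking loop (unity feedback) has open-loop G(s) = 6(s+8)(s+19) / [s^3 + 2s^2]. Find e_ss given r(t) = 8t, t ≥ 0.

The denominator has no term below 2s^2 — 2 poles at s=0, type 2.
K_v = ∞ for a type-2 system; e_ss to a ramp is zero.

0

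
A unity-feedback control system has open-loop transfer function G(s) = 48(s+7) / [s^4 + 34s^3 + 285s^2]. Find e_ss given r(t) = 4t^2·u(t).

95/14

Factoring s^2 from the denominator leaves a polynomial with constant term 285, so the system is type 2.
K_a = lim_{s→0} s^2·G(s) = 48·7 / 285 = 112/95.
r(t) = 4t^2 gives R(s) = 8/s^3.
e_ss = 8/K_a = 8/(112/95) = 95/14.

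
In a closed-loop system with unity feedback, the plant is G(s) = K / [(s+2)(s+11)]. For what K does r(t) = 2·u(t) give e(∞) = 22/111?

G(s) has no factors of s in the denominator, so the system is type 0.
K_p = lim_{s→0} G(s) = K / (2·11) = (1/22)·K.
e_ss = 2/(1 + K_p) = 22/111 ⇒ 1 + (1/22)·K = 111/11 ⇒ K = 200.

200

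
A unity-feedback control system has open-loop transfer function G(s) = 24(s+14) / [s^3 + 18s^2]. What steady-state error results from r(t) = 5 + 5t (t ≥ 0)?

0

Lowest-order denominator term is 18s^2, so the open loop has 2 poles at the origin → type 2 system. Taking each input component in turn:
  • 5: tracked with zero error.
  • 5t: tracked with zero error.
Total e_ss = 0.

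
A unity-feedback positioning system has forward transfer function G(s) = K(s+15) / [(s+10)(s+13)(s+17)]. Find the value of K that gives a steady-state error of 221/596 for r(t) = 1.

250

The open loop has no poles at the origin → type 0 system.
K_p = lim_{s→0} G(s) = K·15 / (10·13·17) = (3/442)·K.
e_ss = 1/(1 + K_p) = 221/596 ⇒ 1 + (3/442)·K = 596/221 ⇒ K = 250.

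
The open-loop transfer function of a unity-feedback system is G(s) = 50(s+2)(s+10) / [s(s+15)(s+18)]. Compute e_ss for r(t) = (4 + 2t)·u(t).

G(s) has one factor of s in the denominator, so the system is type 1. By superposition:
  • 4: tracked with zero error.
  • 2t: e_ss = 2/K_v with K_v=100/27 → 0.54.
Total e_ss = 0.54.

0.54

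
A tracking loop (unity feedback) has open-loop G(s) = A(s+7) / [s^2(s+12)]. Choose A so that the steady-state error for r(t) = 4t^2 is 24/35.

20

The open loop has two poles at the origin → type 2 system.
K_a = lim_{s→0} s^2·G(s) = A·7 / (12) = (7/12)·A.
e_ss = 8/K_a = 24/35 ⇒ K_a = 35/3 ⇒ A = (35/3)/(7/12) = 20.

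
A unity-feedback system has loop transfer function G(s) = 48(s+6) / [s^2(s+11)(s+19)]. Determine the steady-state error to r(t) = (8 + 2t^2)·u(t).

Two free integrators in G(s): this is a type 2 system. By superposition:
  • 8: tracked with zero error.
  • 2t^2: e_ss = 4/K_a with K_a=288/209 → 209/72.
Total e_ss = 209/72.

209/72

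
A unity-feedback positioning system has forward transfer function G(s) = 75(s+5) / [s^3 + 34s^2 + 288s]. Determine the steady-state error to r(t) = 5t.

3.84

The denominator has no term below 288s — 1 pole at s=0, type 1.
K_v = lim_{s→0} s·G(s) = 75·5 / 288 = 125/96.
e_ss = 5/K_v = 5/(125/96) = 3.84.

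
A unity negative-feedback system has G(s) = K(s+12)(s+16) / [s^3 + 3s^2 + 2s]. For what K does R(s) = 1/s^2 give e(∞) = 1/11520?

120

Lowest-order denominator term is 2s, so the open loop has 1 pole at the origin → type 1 system.
K_v = lim_{s→0} s·G(s) = K·12·16 / 2 = 96·K.
e_ss = 1/K_v = 1/11520 ⇒ K_v = 11520 ⇒ K = 11520/96 = 120.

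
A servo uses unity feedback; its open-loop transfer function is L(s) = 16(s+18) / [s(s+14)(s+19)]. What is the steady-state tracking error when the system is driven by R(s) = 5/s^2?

665/144

One free integrator in L(s): this is a type 1 system.
K_v = lim_{s→0} s·L(s) = 16·18 / (14·19) = 144/133.
e_ss = 5/K_v = 5/(144/133) = 665/144.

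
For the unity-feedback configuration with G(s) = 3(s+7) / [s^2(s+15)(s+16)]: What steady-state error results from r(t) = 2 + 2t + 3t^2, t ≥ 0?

480/7

The open loop has two poles at the origin → type 2 system. By superposition:
  • 2: tracked with zero error.
  • 2t: tracked with zero error.
  • 3t^2: e_ss = 6/K_a with K_a=0.0875 → 480/7.
Total e_ss = 480/7.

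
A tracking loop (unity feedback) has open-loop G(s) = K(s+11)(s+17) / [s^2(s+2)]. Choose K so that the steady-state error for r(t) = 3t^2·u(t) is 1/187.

Two free integrators in G(s): this is a type 2 system.
K_a = lim_{s→0} s^2·G(s) = K·11·17 / (2) = 93.5·K.
e_ss = 6/K_a = 1/187 ⇒ K_a = 1122 ⇒ K = 1122/93.5 = 12.

12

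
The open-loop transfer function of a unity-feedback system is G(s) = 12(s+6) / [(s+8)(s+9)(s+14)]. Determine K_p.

G(s) has no factors of s in the denominator, so the system is type 0.
K_p = lim_{s→0} G(s) = 12·6 / (8·9·14) = 1/14.

1/14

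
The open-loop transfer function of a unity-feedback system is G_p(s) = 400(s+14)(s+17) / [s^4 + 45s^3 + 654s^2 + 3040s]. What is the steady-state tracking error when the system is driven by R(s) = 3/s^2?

The denominator has no term below 3040s — 1 pole at s=0, type 1.
K_v = lim_{s→0} s·G_p(s) = 400·14·17 / 3040 = 595/19.
e_ss = 3/K_v = 3/(595/19) = 57/595.

57/595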